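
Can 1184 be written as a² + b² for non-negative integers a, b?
20² + 28² (a=20, b=28)

Factorization: 1184 = 2^5 × 37
By Fermat: n is sum of two squares iff every prime p ≡ 3 (mod 4) appears to even power.
All primes ≡ 3 (mod 4) appear to even power.
Search a = 0, 1, 2, … for 1184 - a² a perfect square: first hit at a = 20: 1184 - 400 = 784 = 28².
1184 = 20² + 28² = 400 + 784 ✓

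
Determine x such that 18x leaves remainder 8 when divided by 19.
x ≡ 11 (mod 19)

gcd(18, 19) = 1, which divides 8, so solutions exist.
Find 18^(-1) mod 19 by the extended Euclidean algorithm:
19 = 1 × 18 + 1  ⟹  1 = (1)·19 + (-1)·18
So (-1)·18 ≡ 1 (mod 19), i.e. 18^(-1) ≡ -1 ≡ 18 (mod 19).
x ≡ 18 × 8 = 144 ≡ 11 (mod 19).
Check: 18 × 11 = 198 ≡ 8 (mod 19).
Unique solution: x ≡ 11 (mod 19)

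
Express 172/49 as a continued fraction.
[3; 1, 1, 24]

Euclidean algorithm steps:
172 = 3 × 49 + 25
49 = 1 × 25 + 24
25 = 1 × 24 + 1
24 = 24 × 1 + 0
Continued fraction: [3; 1, 1, 24]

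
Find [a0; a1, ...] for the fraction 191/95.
[2; 95]

Euclidean algorithm steps:
191 = 2 × 95 + 1
95 = 95 × 1 + 0
Continued fraction: [2; 95]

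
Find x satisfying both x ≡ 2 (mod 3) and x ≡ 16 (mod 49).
65

Using Chinese Remainder Theorem:
M = 3 × 49 = 147
M1 = 49, M2 = 3
y1 = 49^(-1) mod 3 = 1
y2 = 3^(-1) mod 49 = 33
x = (2×49×1 + 16×3×33) mod 147 = 65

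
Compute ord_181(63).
180

181 is prime, so ord(63) divides φ(181) = 180.
Divisors of 180: 1, 2, 3, 4, 5, 6, 9, 10, 12, 15, 18, 20, 30, 36, 45, 60, 90, 180.
Repeated squaring: 63^1 ≡ 63, 63^2 ≡ 168, 63^4 ≡ 169, 63^8 ≡ 144, 63^16 ≡ 102, 63^32 ≡ 87, 63^64 ≡ 148, 63^128 ≡ 3 (mod 181).
Test 63^d mod 181 for each divisor d in increasing order:
63^1 ≡ 63
63^2 ≡ 168
63^3 = 63^2·63^1 ≡ 86
63^4 ≡ 169
63^5 = 63^4·63^1 ≡ 149
63^6 = 63^4·63^2 ≡ 156
63^9 = 63^8·63^1 ≡ 22
63^10 = 63^8·63^2 ≡ 119
63^12 = 63^8·63^4 ≡ 82
63^15 = 63^8·63^4·63^2·63^1 ≡ 174
63^18 = 63^16·63^2 ≡ 122
63^20 = 63^16·63^4 ≡ 43
63^30 = 63^16·63^8·63^4·63^2 ≡ 49
63^36 = 63^32·63^4 ≡ 42
63^45 = 63^32·63^8·63^4·63^1 ≡ 19
63^60 = 63^32·63^16·63^8·63^4 ≡ 48
63^90 = 63^64·63^16·63^8·63^2 ≡ 180
63^180 = 63^128·63^32·63^16·63^4 ≡ 1  ← first divisor giving 1
The order is 180.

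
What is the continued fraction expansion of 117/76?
[1; 1, 1, 5, 1, 5]

Euclidean algorithm steps:
117 = 1 × 76 + 41
76 = 1 × 41 + 35
41 = 1 × 35 + 6
35 = 5 × 6 + 5
6 = 1 × 5 + 1
5 = 5 × 1 + 0
Continued fraction: [1; 1, 1, 5, 1, 5]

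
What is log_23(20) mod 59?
16

Baby-step giant-step with step n = ⌈√59⌉ = 8.
Baby steps 23^j mod 59 (j:value) for j=0..7: 0:1, 1:23, 2:57, 3:13, 4:4, 5:33, 6:51, 7:52.
Giant-step multiplier: 23^(-8) ≡ 23^(58-8) = 23^50 ≡ 48 (mod 59).
Giant steps γ_i = 20·48^i mod 59: γ_0=20, γ_1=16, γ_2=1 (in table at j=0).
x = i·n + j = 2·8 + 0 = 16.
Check: 23^16 ≡ 20 (mod 59).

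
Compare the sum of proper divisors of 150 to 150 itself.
abundant

Proper divisors of 150: sum = 1 + 2 + 3 + 5 + 6 + 10 + 15 + 25 + 30 + 50 + 75 = 222
Since 222 > 150, 150 is abundant.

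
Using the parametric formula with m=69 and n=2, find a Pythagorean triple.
(4757, 276, 4765)

Euclid's formula: a = m² - n², b = 2mn, c = m² + n²
m = 69, n = 2
a = 69² - 2² = 4761 - 4 = 4757
b = 2 × 69 × 2 = 276
c = 69² + 2² = 4761 + 4 = 4765
Verification: 4757² + 276² = 22629049 + 76176 = 22705225 = 4765² ✓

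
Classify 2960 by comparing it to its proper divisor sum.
abundant

Proper divisors of 2960: sum = 1 + 2 + 4 + 5 + 8 + 10 + 16 + 20 + ... + 370 + 592 + 740 + 1480 (19 divisors) = 4108
Since 4108 > 2960, 2960 is abundant.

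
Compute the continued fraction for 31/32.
[0; 1, 31]

Euclidean algorithm steps:
31 = 0 × 32 + 31
32 = 1 × 31 + 1
31 = 31 × 1 + 0
Continued fraction: [0; 1, 31]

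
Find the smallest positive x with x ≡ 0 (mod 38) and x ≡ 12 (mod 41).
1406

Using Chinese Remainder Theorem:
M = 38 × 41 = 1558
M1 = 41, M2 = 38
y1 = 41^(-1) mod 38 = 13
y2 = 38^(-1) mod 41 = 27
x = (0×41×13 + 12×38×27) mod 1558 = 1406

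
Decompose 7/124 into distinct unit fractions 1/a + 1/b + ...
1/18 + 1/1116

Greedy algorithm:
7/124: ceiling(124/7) = 18, use 1/18
1/1116: ceiling(1116/1) = 1116, use 1/1116
Result: 7/124 = 1/18 + 1/1116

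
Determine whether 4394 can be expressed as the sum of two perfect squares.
13² + 65² (a=13, b=65)

Factorization: 4394 = 2 × 13^3
By Fermat: n is sum of two squares iff every prime p ≡ 3 (mod 4) appears to even power.
All primes ≡ 3 (mod 4) appear to even power.
Search a = 0, 1, 2, … for 4394 - a² a perfect square: first hit at a = 13: 4394 - 169 = 4225 = 65².
4394 = 13² + 65² = 169 + 4225 ✓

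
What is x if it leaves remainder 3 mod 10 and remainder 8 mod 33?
173

Using Chinese Remainder Theorem:
M = 10 × 33 = 330
M1 = 33, M2 = 10
y1 = 33^(-1) mod 10 = 7
y2 = 10^(-1) mod 33 = 10
x = (3×33×7 + 8×10×10) mod 330 = 173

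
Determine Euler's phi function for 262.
130

262 = 2 × 131
φ(n) = n × ∏(1 - 1/p) for each prime p dividing n
φ(262) = 262 × (1 - 1/2) × (1 - 1/131) = 130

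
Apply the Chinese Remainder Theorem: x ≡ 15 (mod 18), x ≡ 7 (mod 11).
51

Using Chinese Remainder Theorem:
M = 18 × 11 = 198
M1 = 11, M2 = 18
y1 = 11^(-1) mod 18 = 5
y2 = 18^(-1) mod 11 = 8
x = (15×11×5 + 7×18×8) mod 198 = 51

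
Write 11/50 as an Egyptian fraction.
1/5 + 1/50

Greedy algorithm:
11/50: ceiling(50/11) = 5, use 1/5
1/50: ceiling(50/1) = 50, use 1/50
Result: 11/50 = 1/5 + 1/50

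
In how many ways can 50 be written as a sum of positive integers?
204226

p(n) counts ways to write n as a sum of positive integers (order ignored).
Euler's pentagonal recurrence: p(k) = p(k-1) + p(k-2) - p(k-5) - p(k-7) + p(k-12) + p(k-15) - ... (offsets j(3j∓1)/2, signs ++--, p(0)=1, p(<0)=0).
DP table for k = 0..49: p(0)=1, p(1)=1, p(2)=2, p(3)=3, p(4)=5, p(5)=7, p(6)=11, p(7)=15, p(8)=22, p(9)=30, p(10)=42, p(11)=56, p(12)=77, p(13)=101, p(14)=135, p(15)=176, p(16)=231, p(17)=297, p(18)=385, p(19)=490, p(20)=627, p(21)=792, p(22)=1002, p(23)=1255, p(24)=1575, p(25)=1958, p(26)=2436, p(27)=3010, p(28)=3718, p(29)=4565, p(30)=5604, p(31)=6842, p(32)=8349, p(33)=10143, p(34)=12310, p(35)=14883, p(36)=17977, p(37)=21637, p(38)=26015, p(39)=31185, p(40)=37338, p(41)=44583, p(42)=53174, p(43)=63261, p(44)=75175, p(45)=89134, p(46)=105558, p(47)=124754, p(48)=147273, p(49)=173525.
Final step: p(50) = p(49) + p(48) - p(45) - p(43) + p(38) + p(35) - p(28) - p(24) + p(15) + p(10)
= 173525 + 147273 - 89134 - 63261 + 26015 + 14883 - 3718 - 1575 + 176 + 42
= 204226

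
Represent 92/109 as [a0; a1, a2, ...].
[0; 1, 5, 2, 2, 3]

Euclidean algorithm steps:
92 = 0 × 109 + 92
109 = 1 × 92 + 17
92 = 5 × 17 + 7
17 = 2 × 7 + 3
7 = 2 × 3 + 1
3 = 3 × 1 + 0
Continued fraction: [0; 1, 5, 2, 2, 3]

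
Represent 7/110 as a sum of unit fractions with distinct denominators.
1/16 + 1/880

Greedy algorithm:
7/110: ceiling(110/7) = 16, use 1/16
1/880: ceiling(880/1) = 880, use 1/880
Result: 7/110 = 1/16 + 1/880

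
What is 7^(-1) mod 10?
3

gcd(7, 10) = 1, so the inverse exists.
Extended Euclidean algorithm on (10, 7):
10 = 1 × 7 + 3  ⟹  3 = (1)·10 + (-1)·7
7 = 2 × 3 + 1  ⟹  1 = (-2)·10 + (3)·7
So (3)·7 ≡ 1 (mod 10), i.e. 7^(-1) ≡ 3 (mod 10).
Check: 7 × 3 = 21 ≡ 1 (mod 10)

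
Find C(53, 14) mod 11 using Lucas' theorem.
6

Using Lucas' theorem:
Write n=53 and k=14 in base 11:
n in base 11: [4, 9]
k in base 11: [1, 3]
C(53,14) mod 11 = ∏ C(n_i, k_i) mod 11
Digit binomials (mod 11): C(4,1) = 4; C(9,3) = 84 ≡ 7
Product: 4 × 7 = 28 ≡ 6 (mod 11)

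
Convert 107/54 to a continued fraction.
[1; 1, 53]

Euclidean algorithm steps:
107 = 1 × 54 + 53
54 = 1 × 53 + 1
53 = 53 × 1 + 0
Continued fraction: [1; 1, 53]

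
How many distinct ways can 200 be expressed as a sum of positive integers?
3972999029388

p(n) counts ways to write n as a sum of positive integers (order ignored).
Euler's pentagonal recurrence: p(k) = p(k-1) + p(k-2) - p(k-5) - p(k-7) + p(k-12) + p(k-15) - ... (offsets j(3j∓1)/2, signs ++--, p(0)=1, p(<0)=0).
DP table for k = 0..199: p(0)=1, p(1)=1, p(2)=2, p(3)=3, p(4)=5, p(5)=7, p(6)=11, p(7)=15, p(8)=22, p(9)=30, p(10)=42, p(11)=56, p(12)=77, p(13)=101, p(14)=135, p(15)=176, p(16)=231, p(17)=297, p(18)=385, p(19)=490, p(20)=627, p(21)=792, p(22)=1002, p(23)=1255, p(24)=1575, p(25)=1958, p(26)=2436, p(27)=3010, p(28)=3718, p(29)=4565, p(30)=5604, p(31)=6842, p(32)=8349, p(33)=10143, p(34)=12310, p(35)=14883, p(36)=17977, p(37)=21637, p(38)=26015, p(39)=31185, p(40)=37338, p(41)=44583, p(42)=53174, p(43)=63261, p(44)=75175, p(45)=89134, p(46)=105558, p(47)=124754, p(48)=147273, p(49)=173525, p(50)=204226, p(51)=239943, p(52)=281589, p(53)=329931, p(54)=386155, p(55)=451276, p(56)=526823, p(57)=614154, p(58)=715220, p(59)=831820, p(60)=966467, p(61)=1121505, p(62)=1300156, p(63)=1505499, p(64)=1741630, p(65)=2012558, p(66)=2323520, p(67)=2679689, p(68)=3087735, p(69)=3554345, p(70)=4087968, p(71)=4697205, p(72)=5392783, p(73)=6185689, p(74)=7089500, p(75)=8118264, p(76)=9289091, p(77)=10619863, p(78)=12132164, p(79)=13848650, p(80)=15796476, p(81)=18004327, p(82)=20506255, p(83)=23338469, p(84)=26543660, p(85)=30167357, p(86)=34262962, p(87)=38887673, p(88)=44108109, p(89)=49995925, p(90)=56634173, p(91)=64112359, p(92)=72533807, p(93)=82010177, p(94)=92669720, p(95)=104651419, p(96)=118114304, p(97)=133230930, p(98)=150198136, p(99)=169229875, p(100)=190569292, p(101)=214481126, p(102)=241265379, p(103)=271248950, p(104)=304801365, p(105)=342325709, p(106)=384276336, p(107)=431149389, p(108)=483502844, p(109)=541946240, p(110)=607163746, p(111)=679903203, p(112)=761002156, p(113)=851376628, p(114)=952050665, p(115)=1064144451, p(116)=1188908248, p(117)=1327710076, p(118)=1482074143, p(119)=1653668665, p(120)=1844349560, p(121)=2056148051, p(122)=2291320912, p(123)=2552338241, p(124)=2841940500, p(125)=3163127352, p(126)=3519222692, p(127)=3913864295, p(128)=4351078600, p(129)=4835271870, p(130)=5371315400, p(131)=5964539504, p(132)=6620830889, p(133)=7346629512, p(134)=8149040695, p(135)=9035836076, p(136)=10015581680, p(137)=11097645016, p(138)=12292341831, p(139)=13610949895, p(140)=15065878135, p(141)=16670689208, p(142)=18440293320, p(143)=20390982757, p(144)=22540654445, p(145)=24908858009, p(146)=27517052599, p(147)=30388671978, p(148)=33549419497, p(149)=37027355200, p(150)=40853235313, p(151)=45060624582, p(152)=49686288421, p(153)=54770336324, p(154)=60356673280, p(155)=66493182097, p(156)=73232243759, p(157)=80630964769, p(158)=88751778802, p(159)=97662728555, p(160)=107438159466, p(161)=118159068427, p(162)=129913904637, p(163)=142798995930, p(164)=156919475295, p(165)=172389800255, p(166)=189334822579, p(167)=207890420102, p(168)=228204732751, p(169)=250438925115, p(170)=274768617130, p(171)=301384802048, p(172)=330495499613, p(173)=362326859895, p(174)=397125074750, p(175)=435157697830, p(176)=476715857290, p(177)=522115831195, p(178)=571701605655, p(179)=625846753120, p(180)=684957390936, p(181)=749474411781, p(182)=819876908323, p(183)=896684817527, p(184)=980462880430, p(185)=1071823774337, p(186)=1171432692373, p(187)=1280011042268, p(188)=1398341745571, p(189)=1527273599625, p(190)=1667727404093, p(191)=1820701100652, p(192)=1987276856363, p(193)=2168627105469, p(194)=2366022741845, p(195)=2580840212973, p(196)=2814570987591, p(197)=3068829878530, p(198)=3345365983698, p(199)=3646072432125.
Final step: p(200) = p(199) + p(198) - p(195) - p(193) + p(188) + p(185) - p(178) - p(174) + p(165) + p(160) - p(149) - p(143) + p(130) + p(123) - p(108) - p(100) + p(83) + p(74) - p(55) - p(45) + p(24) + p(13)
= 3646072432125 + 3345365983698 - 2580840212973 - 2168627105469 + 1398341745571 + 1071823774337 - 571701605655 - 397125074750 + 172389800255 + 107438159466 - 37027355200 - 20390982757 + 5371315400 + 2552338241 - 483502844 - 190569292 + 23338469 + 7089500 - 451276 - 89134 + 1575 + 101
= 3972999029388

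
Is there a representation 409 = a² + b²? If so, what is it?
3² + 20² (a=3, b=20)

Factorization: 409 = 409
By Fermat: n is sum of two squares iff every prime p ≡ 3 (mod 4) appears to even power.
All primes ≡ 3 (mod 4) appear to even power.
Search a = 0, 1, 2, … for 409 - a² a perfect square: first hit at a = 3: 409 - 9 = 400 = 20².
409 = 3² + 20² = 9 + 400 ✓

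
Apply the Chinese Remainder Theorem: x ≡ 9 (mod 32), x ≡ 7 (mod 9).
169

Using Chinese Remainder Theorem:
M = 32 × 9 = 288
M1 = 9, M2 = 32
y1 = 9^(-1) mod 32 = 25
y2 = 32^(-1) mod 9 = 2
x = (9×9×25 + 7×32×2) mod 288 = 169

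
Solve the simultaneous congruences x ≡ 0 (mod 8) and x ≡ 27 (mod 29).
56

Using Chinese Remainder Theorem:
M = 8 × 29 = 232
M1 = 29, M2 = 8
y1 = 29^(-1) mod 8 = 5
y2 = 8^(-1) mod 29 = 11
x = (0×29×5 + 27×8×11) mod 232 = 56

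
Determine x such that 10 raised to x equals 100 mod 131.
2

Baby-step giant-step with step n = ⌈√131⌉ = 12.
Baby steps 10^j mod 131 (j:value) for j=0..11: 0:1, 1:10, 2:100, 3:83, 4:44, 5:47, 6:77, 7:115, 8:102, 9:103, 10:113, 11:82.
h = 100 is already in the table at j=2, so x = 2.
Check: 10^2 ≡ 100 (mod 131).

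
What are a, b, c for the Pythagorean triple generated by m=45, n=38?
(581, 3420, 3469)

Euclid's formula: a = m² - n², b = 2mn, c = m² + n²
m = 45, n = 38
a = 45² - 38² = 2025 - 1444 = 581
b = 2 × 45 × 38 = 3420
c = 45² + 38² = 2025 + 1444 = 3469
Verification: 581² + 3420² = 337561 + 11696400 = 12033961 = 3469² ✓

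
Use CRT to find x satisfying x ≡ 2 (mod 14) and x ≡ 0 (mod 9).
72

Using Chinese Remainder Theorem:
M = 14 × 9 = 126
M1 = 9, M2 = 14
y1 = 9^(-1) mod 14 = 11
y2 = 14^(-1) mod 9 = 2
x = (2×9×11 + 0×14×2) mod 126 = 72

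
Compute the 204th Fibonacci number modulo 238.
60

Matrix identity: Q^n = [[F_(n+1), F_n], [F_n, F_(n-1)]] with Q = [[1,1],[1,0]].
n = 204 = 11001100₂. Square-and-multiply, entries mod 238:
Q^1 = [[1,1],[1,0]]
Q^3 = (Q^1)²·Q = [[3,2],[2,1]]
Q^6 = (Q^3)² = [[13,8],[8,5]]
Q^12 = (Q^6)² = [[233,144],[144,89]]
Q^25 = (Q^12)²·Q = [[13,55],[55,196]]
Q^51 = (Q^25)²·Q = [[171,100],[100,71]]
Q^102 = (Q^51)² = [[209,162],[162,47]]
Q^204 = (Q^102)² = [[191,60],[60,131]]
F_204 mod 238 = Q^204[0][1] = 60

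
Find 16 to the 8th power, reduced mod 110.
26

Repeated squaring. Binary of 8 = 1000.
16^1 ≡ 16 (mod 110); 16^2 ≡ 36 (mod 110); 16^4 ≡ 86 (mod 110); 16^8 ≡ 26 (mod 110)
16^8 = 16^8 ≡ 26 (mod 110)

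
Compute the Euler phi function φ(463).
462

463 = 463
φ(n) = n × ∏(1 - 1/p) for each prime p dividing n
φ(463) = 463 × (1 - 1/463) = 462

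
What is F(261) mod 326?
62

Matrix identity: Q^n = [[F_(n+1), F_n], [F_n, F_(n-1)]] with Q = [[1,1],[1,0]].
n = 261 = 100000101₂. Square-and-multiply, entries mod 326:
Q^1 = [[1,1],[1,0]]
Q^2 = (Q^1)² = [[2,1],[1,1]]
Q^4 = (Q^2)² = [[5,3],[3,2]]
Q^8 = (Q^4)² = [[34,21],[21,13]]
Q^16 = (Q^8)² = [[293,9],[9,284]]
Q^32 = (Q^16)² = [[192,303],[303,215]]
Q^65 = (Q^32)²·Q = [[322,229],[229,93]]
Q^130 = (Q^65)² = [[297,169],[169,128]]
Q^261 = (Q^130)²·Q = [[167,62],[62,105]]
F_261 mod 326 = Q^261[0][1] = 62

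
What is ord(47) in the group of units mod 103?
6

103 is prime, so ord(47) divides φ(103) = 102.
Divisors of 102: 1, 2, 3, 6, 17, 34, 51, 102.
Repeated squaring: 47^1 ≡ 47, 47^2 ≡ 46, 47^4 ≡ 56, 47^8 ≡ 46, 47^16 ≡ 56, 47^32 ≡ 46, 47^64 ≡ 56 (mod 103).
Test 47^d mod 103 for each divisor d in increasing order:
47^1 ≡ 47
47^2 ≡ 46
47^3 = 47^2·47^1 ≡ 102
47^6 = 47^4·47^2 ≡ 1  ← first divisor giving 1
The order is 6.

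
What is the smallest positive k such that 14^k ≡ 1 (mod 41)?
8

41 is prime, so ord(14) divides φ(41) = 40.
Divisors of 40: 1, 2, 4, 5, 8, 10, 20, 40.
Repeated squaring: 14^1 ≡ 14, 14^2 ≡ 32, 14^4 ≡ 40, 14^8 ≡ 1, 14^16 ≡ 1, 14^32 ≡ 1 (mod 41).
Test 14^d mod 41 for each divisor d in increasing order:
14^1 ≡ 14
14^2 ≡ 32
14^4 ≡ 40
14^5 = 14^4·14^1 ≡ 27
14^8 ≡ 1  ← first divisor giving 1
The order is 8.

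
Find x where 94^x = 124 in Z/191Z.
129

Baby-step giant-step with step n = ⌈√191⌉ = 14.
Baby steps 94^j mod 191 (j:value) for j=0..13: 0:1, 1:94, 2:50, 3:116, 4:17, 5:70, 6:86, 7:62, 8:98, 9:44, 10:125, 11:99, 12:138, 13:175.
Giant-step multiplier: 94^(-14) ≡ 94^(190-14) = 94^176 ≡ 8 (mod 191).
Giant steps γ_i = 124·8^i mod 191: γ_0=124, γ_1=37, γ_2=105, γ_3=76, γ_4=35, γ_5=89, γ_6=139, γ_7=157, γ_8=110, γ_9=116 (in table at j=3).
x = i·n + j = 9·14 + 3 = 129.
Check: 94^129 ≡ 124 (mod 191).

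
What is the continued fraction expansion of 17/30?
[0; 1, 1, 3, 4]

Euclidean algorithm steps:
17 = 0 × 30 + 17
30 = 1 × 17 + 13
17 = 1 × 13 + 4
13 = 3 × 4 + 1
4 = 4 × 1 + 0
Continued fraction: [0; 1, 1, 3, 4]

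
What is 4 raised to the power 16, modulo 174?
16

Repeated squaring. Binary of 16 = 10000.
4^1 ≡ 4 (mod 174); 4^2 ≡ 16 (mod 174); 4^4 ≡ 82 (mod 174); 4^8 ≡ 112 (mod 174); 4^16 ≡ 16 (mod 174)
4^16 = 4^16 ≡ 16 (mod 174)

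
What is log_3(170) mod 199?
169

Baby-step giant-step with step n = ⌈√199⌉ = 15.
Baby steps 3^j mod 199 (j:value) for j=0..14: 0:1, 1:3, 2:9, 3:27, 4:81, 5:44, 6:132, 7:197, 8:193, 9:181, 10:145, 11:37, 12:111, 13:134, 14:4.
Giant-step multiplier: 3^(-15) ≡ 3^(198-15) = 3^183 ≡ 83 (mod 199).
Giant steps γ_i = 170·83^i mod 199: γ_0=170, γ_1=180, γ_2=15, γ_3=51, γ_4=54, γ_5=104, γ_6=75, γ_7=56, γ_8=71, γ_9=122, γ_10=176, γ_11=81 (in table at j=4).
x = i·n + j = 11·15 + 4 = 169.
Check: 3^169 ≡ 170 (mod 199).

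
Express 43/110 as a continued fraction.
[0; 2, 1, 1, 3, 1, 4]

Euclidean algorithm steps:
43 = 0 × 110 + 43
110 = 2 × 43 + 24
43 = 1 × 24 + 19
24 = 1 × 19 + 5
19 = 3 × 5 + 4
5 = 1 × 4 + 1
4 = 4 × 1 + 0
Continued fraction: [0; 2, 1, 1, 3, 1, 4]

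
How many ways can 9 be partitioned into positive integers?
30

p(n) counts ways to write n as a sum of positive integers (order ignored).
Examples: 9; 8 + 1; 7 + 2; 7 + 1 + 1; 6 + 3; ... (30 total)
p(9) = 30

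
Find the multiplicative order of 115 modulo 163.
27

163 is prime, so ord(115) divides φ(163) = 162.
Divisors of 162: 1, 2, 3, 6, 9, 18, 27, 54, 81, 162.
Repeated squaring: 115^1 ≡ 115, 115^2 ≡ 22, 115^4 ≡ 158, 115^8 ≡ 25, 115^16 ≡ 136, 115^32 ≡ 77, 115^64 ≡ 61, 115^128 ≡ 135 (mod 163).
Test 115^d mod 163 for each divisor d in increasing order:
115^1 ≡ 115
115^2 ≡ 22
115^3 = 115^2·115^1 ≡ 85
115^6 = 115^4·115^2 ≡ 53
115^9 = 115^8·115^1 ≡ 104
115^18 = 115^16·115^2 ≡ 58
115^27 = 115^16·115^8·115^2·115^1 ≡ 1  ← first divisor giving 1
The order is 27.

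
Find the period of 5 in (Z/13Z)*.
4

13 is prime, so ord(5) divides φ(13) = 12.
Divisors of 12: 1, 2, 3, 4, 6, 12.
Repeated squaring: 5^1 ≡ 5, 5^2 ≡ 12, 5^4 ≡ 1, 5^8 ≡ 1 (mod 13).
Test 5^d mod 13 for each divisor d in increasing order:
5^1 ≡ 5
5^2 ≡ 12
5^3 = 5^2·5^1 ≡ 8
5^4 ≡ 1  ← first divisor giving 1
The order is 4.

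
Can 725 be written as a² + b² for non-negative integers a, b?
7² + 26² (a=7, b=26)

Factorization: 725 = 5^2 × 29
By Fermat: n is sum of two squares iff every prime p ≡ 3 (mod 4) appears to even power.
All primes ≡ 3 (mod 4) appear to even power.
Search a = 0, 1, 2, … for 725 - a² a perfect square: first hit at a = 7: 725 - 49 = 676 = 26².
725 = 7² + 26² = 49 + 676 ✓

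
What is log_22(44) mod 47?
33

Baby-step giant-step with step n = ⌈√47⌉ = 7.
Baby steps 22^j mod 47 (j:value) for j=0..6: 0:1, 1:22, 2:14, 3:26, 4:8, 5:35, 6:18.
Giant-step multiplier: 22^(-7) ≡ 22^(46-7) = 22^39 ≡ 40 (mod 47).
Giant steps γ_i = 44·40^i mod 47: γ_0=44, γ_1=21, γ_2=41, γ_3=42, γ_4=35 (in table at j=5).
x = i·n + j = 4·7 + 5 = 33.
Check: 22^33 ≡ 44 (mod 47).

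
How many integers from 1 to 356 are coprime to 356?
176

356 = 2^2 × 89
φ(n) = n × ∏(1 - 1/p) for each prime p dividing n
φ(356) = 356 × (1 - 1/2) × (1 - 1/89) = 176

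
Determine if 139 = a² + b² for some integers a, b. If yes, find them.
Not possible

Factorization: 139 = 139
By Fermat: n is sum of two squares iff every prime p ≡ 3 (mod 4) appears to even power.
Prime(s) ≡ 3 (mod 4) with odd exponent: [(139, 1)]
Therefore 139 cannot be expressed as a² + b².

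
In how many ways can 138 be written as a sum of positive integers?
12292341831

p(n) counts ways to write n as a sum of positive integers (order ignored).
Euler's pentagonal recurrence: p(k) = p(k-1) + p(k-2) - p(k-5) - p(k-7) + p(k-12) + p(k-15) - ... (offsets j(3j∓1)/2, signs ++--, p(0)=1, p(<0)=0).
DP table for k = 0..137: p(0)=1, p(1)=1, p(2)=2, p(3)=3, p(4)=5, p(5)=7, p(6)=11, p(7)=15, p(8)=22, p(9)=30, p(10)=42, p(11)=56, p(12)=77, p(13)=101, p(14)=135, p(15)=176, p(16)=231, p(17)=297, p(18)=385, p(19)=490, p(20)=627, p(21)=792, p(22)=1002, p(23)=1255, p(24)=1575, p(25)=1958, p(26)=2436, p(27)=3010, p(28)=3718, p(29)=4565, p(30)=5604, p(31)=6842, p(32)=8349, p(33)=10143, p(34)=12310, p(35)=14883, p(36)=17977, p(37)=21637, p(38)=26015, p(39)=31185, p(40)=37338, p(41)=44583, p(42)=53174, p(43)=63261, p(44)=75175, p(45)=89134, p(46)=105558, p(47)=124754, p(48)=147273, p(49)=173525, p(50)=204226, p(51)=239943, p(52)=281589, p(53)=329931, p(54)=386155, p(55)=451276, p(56)=526823, p(57)=614154, p(58)=715220, p(59)=831820, p(60)=966467, p(61)=1121505, p(62)=1300156, p(63)=1505499, p(64)=1741630, p(65)=2012558, p(66)=2323520, p(67)=2679689, p(68)=3087735, p(69)=3554345, p(70)=4087968, p(71)=4697205, p(72)=5392783, p(73)=6185689, p(74)=7089500, p(75)=8118264, p(76)=9289091, p(77)=10619863, p(78)=12132164, p(79)=13848650, p(80)=15796476, p(81)=18004327, p(82)=20506255, p(83)=23338469, p(84)=26543660, p(85)=30167357, p(86)=34262962, p(87)=38887673, p(88)=44108109, p(89)=49995925, p(90)=56634173, p(91)=64112359, p(92)=72533807, p(93)=82010177, p(94)=92669720, p(95)=104651419, p(96)=118114304, p(97)=133230930, p(98)=150198136, p(99)=169229875, p(100)=190569292, p(101)=214481126, p(102)=241265379, p(103)=271248950, p(104)=304801365, p(105)=342325709, p(106)=384276336, p(107)=431149389, p(108)=483502844, p(109)=541946240, p(110)=607163746, p(111)=679903203, p(112)=761002156, p(113)=851376628, p(114)=952050665, p(115)=1064144451, p(116)=1188908248, p(117)=1327710076, p(118)=1482074143, p(119)=1653668665, p(120)=1844349560, p(121)=2056148051, p(122)=2291320912, p(123)=2552338241, p(124)=2841940500, p(125)=3163127352, p(126)=3519222692, p(127)=3913864295, p(128)=4351078600, p(129)=4835271870, p(130)=5371315400, p(131)=5964539504, p(132)=6620830889, p(133)=7346629512, p(134)=8149040695, p(135)=9035836076, p(136)=10015581680, p(137)=11097645016.
Final step: p(138) = p(137) + p(136) - p(133) - p(131) + p(126) + p(123) - p(116) - p(112) + p(103) + p(98) - p(87) - p(81) + p(68) + p(61) - p(46) - p(38) + p(21) + p(12)
= 11097645016 + 10015581680 - 7346629512 - 5964539504 + 3519222692 + 2552338241 - 1188908248 - 761002156 + 271248950 + 150198136 - 38887673 - 18004327 + 3087735 + 1121505 - 105558 - 26015 + 792 + 77
= 12292341831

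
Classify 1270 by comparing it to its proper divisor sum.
deficient

Proper divisors of 1270: sum = 1 + 2 + 5 + 10 + 127 + 254 + 635 = 1034
Since 1034 < 1270, 1270 is deficient.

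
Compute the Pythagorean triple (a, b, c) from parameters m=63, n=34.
(2813, 4284, 5125)

Euclid's formula: a = m² - n², b = 2mn, c = m² + n²
m = 63, n = 34
a = 63² - 34² = 3969 - 1156 = 2813
b = 2 × 63 × 34 = 4284
c = 63² + 34² = 3969 + 1156 = 5125
Verification: 2813² + 4284² = 7912969 + 18352656 = 26265625 = 5125² ✓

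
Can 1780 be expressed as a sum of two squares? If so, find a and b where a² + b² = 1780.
4² + 42² (a=4, b=42)

Factorization: 1780 = 2^2 × 5 × 89
By Fermat: n is sum of two squares iff every prime p ≡ 3 (mod 4) appears to even power.
All primes ≡ 3 (mod 4) appear to even power.
Search a = 0, 1, 2, … for 1780 - a² a perfect square: first hit at a = 4: 1780 - 16 = 1764 = 42².
1780 = 4² + 42² = 16 + 1764 ✓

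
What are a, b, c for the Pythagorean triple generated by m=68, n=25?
(3999, 3400, 5249)

Euclid's formula: a = m² - n², b = 2mn, c = m² + n²
m = 68, n = 25
a = 68² - 25² = 4624 - 625 = 3999
b = 2 × 68 × 25 = 3400
c = 68² + 25² = 4624 + 625 = 5249
Verification: 3999² + 3400² = 15992001 + 11560000 = 27552001 = 5249² ✓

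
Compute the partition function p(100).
190569292

p(n) counts ways to write n as a sum of positive integers (order ignored).
Euler's pentagonal recurrence: p(k) = p(k-1) + p(k-2) - p(k-5) - p(k-7) + p(k-12) + p(k-15) - ... (offsets j(3j∓1)/2, signs ++--, p(0)=1, p(<0)=0).
DP table for k = 0..99: p(0)=1, p(1)=1, p(2)=2, p(3)=3, p(4)=5, p(5)=7, p(6)=11, p(7)=15, p(8)=22, p(9)=30, p(10)=42, p(11)=56, p(12)=77, p(13)=101, p(14)=135, p(15)=176, p(16)=231, p(17)=297, p(18)=385, p(19)=490, p(20)=627, p(21)=792, p(22)=1002, p(23)=1255, p(24)=1575, p(25)=1958, p(26)=2436, p(27)=3010, p(28)=3718, p(29)=4565, p(30)=5604, p(31)=6842, p(32)=8349, p(33)=10143, p(34)=12310, p(35)=14883, p(36)=17977, p(37)=21637, p(38)=26015, p(39)=31185, p(40)=37338, p(41)=44583, p(42)=53174, p(43)=63261, p(44)=75175, p(45)=89134, p(46)=105558, p(47)=124754, p(48)=147273, p(49)=173525, p(50)=204226, p(51)=239943, p(52)=281589, p(53)=329931, p(54)=386155, p(55)=451276, p(56)=526823, p(57)=614154, p(58)=715220, p(59)=831820, p(60)=966467, p(61)=1121505, p(62)=1300156, p(63)=1505499, p(64)=1741630, p(65)=2012558, p(66)=2323520, p(67)=2679689, p(68)=3087735, p(69)=3554345, p(70)=4087968, p(71)=4697205, p(72)=5392783, p(73)=6185689, p(74)=7089500, p(75)=8118264, p(76)=9289091, p(77)=10619863, p(78)=12132164, p(79)=13848650, p(80)=15796476, p(81)=18004327, p(82)=20506255, p(83)=23338469, p(84)=26543660, p(85)=30167357, p(86)=34262962, p(87)=38887673, p(88)=44108109, p(89)=49995925, p(90)=56634173, p(91)=64112359, p(92)=72533807, p(93)=82010177, p(94)=92669720, p(95)=104651419, p(96)=118114304, p(97)=133230930, p(98)=150198136, p(99)=169229875.
Final step: p(100) = p(99) + p(98) - p(95) - p(93) + p(88) + p(85) - p(78) - p(74) + p(65) + p(60) - p(49) - p(43) + p(30) + p(23) - p(8) - p(0)
= 169229875 + 150198136 - 104651419 - 82010177 + 44108109 + 30167357 - 12132164 - 7089500 + 2012558 + 966467 - 173525 - 63261 + 5604 + 1255 - 22 - 1
= 190569292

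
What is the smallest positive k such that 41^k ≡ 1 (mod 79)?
26

79 is prime, so ord(41) divides φ(79) = 78.
Divisors of 78: 1, 2, 3, 6, 13, 26, 39, 78.
Repeated squaring: 41^1 ≡ 41, 41^2 ≡ 22, 41^4 ≡ 10, 41^8 ≡ 21, 41^16 ≡ 46, 41^32 ≡ 62, 41^64 ≡ 52 (mod 79).
Test 41^d mod 79 for each divisor d in increasing order:
41^1 ≡ 41
41^2 ≡ 22
41^3 = 41^2·41^1 ≡ 33
41^6 = 41^4·41^2 ≡ 62
41^13 = 41^8·41^4·41^1 ≡ 78
41^26 = 41^16·41^8·41^2 ≡ 1  ← first divisor giving 1
The order is 26.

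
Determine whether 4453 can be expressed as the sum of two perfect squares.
22² + 63² (a=22, b=63)

Factorization: 4453 = 61 × 73
By Fermat: n is sum of two squares iff every prime p ≡ 3 (mod 4) appears to even power.
All primes ≡ 3 (mod 4) appear to even power.
Search a = 0, 1, 2, … for 4453 - a² a perfect square: first hit at a = 22: 4453 - 484 = 3969 = 63².
4453 = 22² + 63² = 484 + 3969 ✓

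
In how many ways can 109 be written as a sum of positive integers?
541946240

p(n) counts ways to write n as a sum of positive integers (order ignored).
Euler's pentagonal recurrence: p(k) = p(k-1) + p(k-2) - p(k-5) - p(k-7) + p(k-12) + p(k-15) - ... (offsets j(3j∓1)/2, signs ++--, p(0)=1, p(<0)=0).
DP table for k = 0..108: p(0)=1, p(1)=1, p(2)=2, p(3)=3, p(4)=5, p(5)=7, p(6)=11, p(7)=15, p(8)=22, p(9)=30, p(10)=42, p(11)=56, p(12)=77, p(13)=101, p(14)=135, p(15)=176, p(16)=231, p(17)=297, p(18)=385, p(19)=490, p(20)=627, p(21)=792, p(22)=1002, p(23)=1255, p(24)=1575, p(25)=1958, p(26)=2436, p(27)=3010, p(28)=3718, p(29)=4565, p(30)=5604, p(31)=6842, p(32)=8349, p(33)=10143, p(34)=12310, p(35)=14883, p(36)=17977, p(37)=21637, p(38)=26015, p(39)=31185, p(40)=37338, p(41)=44583, p(42)=53174, p(43)=63261, p(44)=75175, p(45)=89134, p(46)=105558, p(47)=124754, p(48)=147273, p(49)=173525, p(50)=204226, p(51)=239943, p(52)=281589, p(53)=329931, p(54)=386155, p(55)=451276, p(56)=526823, p(57)=614154, p(58)=715220, p(59)=831820, p(60)=966467, p(61)=1121505, p(62)=1300156, p(63)=1505499, p(64)=1741630, p(65)=2012558, p(66)=2323520, p(67)=2679689, p(68)=3087735, p(69)=3554345, p(70)=4087968, p(71)=4697205, p(72)=5392783, p(73)=6185689, p(74)=7089500, p(75)=8118264, p(76)=9289091, p(77)=10619863, p(78)=12132164, p(79)=13848650, p(80)=15796476, p(81)=18004327, p(82)=20506255, p(83)=23338469, p(84)=26543660, p(85)=30167357, p(86)=34262962, p(87)=38887673, p(88)=44108109, p(89)=49995925, p(90)=56634173, p(91)=64112359, p(92)=72533807, p(93)=82010177, p(94)=92669720, p(95)=104651419, p(96)=118114304, p(97)=133230930, p(98)=150198136, p(99)=169229875, p(100)=190569292, p(101)=214481126, p(102)=241265379, p(103)=271248950, p(104)=304801365, p(105)=342325709, p(106)=384276336, p(107)=431149389, p(108)=483502844.
Final step: p(109) = p(108) + p(107) - p(104) - p(102) + p(97) + p(94) - p(87) - p(83) + p(74) + p(69) - p(58) - p(52) + p(39) + p(32) - p(17) - p(9)
= 483502844 + 431149389 - 304801365 - 241265379 + 133230930 + 92669720 - 38887673 - 23338469 + 7089500 + 3554345 - 715220 - 281589 + 31185 + 8349 - 297 - 30
= 541946240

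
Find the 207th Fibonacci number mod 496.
2

Matrix identity: Q^n = [[F_(n+1), F_n], [F_n, F_(n-1)]] with Q = [[1,1],[1,0]].
n = 207 = 11001111₂. Square-and-multiply, entries mod 496:
Q^1 = [[1,1],[1,0]]
Q^3 = (Q^1)²·Q = [[3,2],[2,1]]
Q^6 = (Q^3)² = [[13,8],[8,5]]
Q^12 = (Q^6)² = [[233,144],[144,89]]
Q^25 = (Q^12)²·Q = [[369,129],[129,240]]
Q^51 = (Q^25)²·Q = [[227,34],[34,193]]
Q^103 = (Q^51)²·Q = [[5,109],[109,392]]
Q^207 = (Q^103)²·Q = [[123,2],[2,121]]
F_207 mod 496 = Q^207[0][1] = 2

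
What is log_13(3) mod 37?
22

Baby-step giant-step with step n = ⌈√37⌉ = 7.
Baby steps 13^j mod 37 (j:value) for j=0..6: 0:1, 1:13, 2:21, 3:14, 4:34, 5:35, 6:11.
Giant-step multiplier: 13^(-7) ≡ 13^(36-7) = 13^29 ≡ 22 (mod 37).
Giant steps γ_i = 3·22^i mod 37: γ_0=3, γ_1=29, γ_2=9, γ_3=13 (in table at j=1).
x = i·n + j = 3·7 + 1 = 22.
Check: 13^22 ≡ 3 (mod 37).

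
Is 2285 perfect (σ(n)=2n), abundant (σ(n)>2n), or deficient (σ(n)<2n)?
deficient

Proper divisors of 2285: sum = 1 + 5 + 457 = 463
Since 463 < 2285, 2285 is deficient.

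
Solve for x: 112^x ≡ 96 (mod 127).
85

Baby-step giant-step with step n = ⌈√127⌉ = 12.
Baby steps 112^j mod 127 (j:value) for j=0..11: 0:1, 1:112, 2:98, 3:54, 4:79, 5:85, 6:122, 7:75, 8:18, 9:111, 10:113, 11:83.
Giant-step multiplier: 112^(-12) ≡ 112^(126-12) = 112^114 ≡ 61 (mod 127).
Giant steps γ_i = 96·61^i mod 127: γ_0=96, γ_1=14, γ_2=92, γ_3=24, γ_4=67, γ_5=23, γ_6=6, γ_7=112 (in table at j=1).
x = i·n + j = 7·12 + 1 = 85.
Check: 112^85 ≡ 96 (mod 127).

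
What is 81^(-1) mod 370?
201

gcd(81, 370) = 1, so the inverse exists.
Extended Euclidean algorithm on (370, 81):
370 = 4 × 81 + 46  ⟹  46 = (1)·370 + (-4)·81
81 = 1 × 46 + 35  ⟹  35 = (-1)·370 + (5)·81
46 = 1 × 35 + 11  ⟹  11 = (2)·370 + (-9)·81
35 = 3 × 11 + 2  ⟹  2 = (-7)·370 + (32)·81
11 = 5 × 2 + 1  ⟹  1 = (37)·370 + (-169)·81
So (-169)·81 ≡ 1 (mod 370), i.e. 81^(-1) ≡ -169 ≡ 201 (mod 370).
Check: 81 × 201 = 16281 ≡ 1 (mod 370)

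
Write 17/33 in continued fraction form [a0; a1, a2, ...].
[0; 1, 1, 16]

Euclidean algorithm steps:
17 = 0 × 33 + 17
33 = 1 × 17 + 16
17 = 1 × 16 + 1
16 = 16 × 1 + 0
Continued fraction: [0; 1, 1, 16]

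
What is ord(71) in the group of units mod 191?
190

191 is prime, so ord(71) divides φ(191) = 190.
Divisors of 190: 1, 2, 5, 10, 19, 38, 95, 190.
Repeated squaring: 71^1 ≡ 71, 71^2 ≡ 75, 71^4 ≡ 86, 71^8 ≡ 138, 71^16 ≡ 135, 71^32 ≡ 80, 71^64 ≡ 97, 71^128 ≡ 50 (mod 191).
Test 71^d mod 191 for each divisor d in increasing order:
71^1 ≡ 71
71^2 ≡ 75
71^5 = 71^4·71^1 ≡ 185
71^10 = 71^8·71^2 ≡ 36
71^19 = 71^16·71^2·71^1 ≡ 142
71^38 = 71^32·71^4·71^2 ≡ 109
71^95 = 71^64·71^16·71^8·71^4·71^2·71^1 ≡ 190
71^190 = 71^128·71^32·71^16·71^8·71^4·71^2 ≡ 1  ← first divisor giving 1
The order is 190.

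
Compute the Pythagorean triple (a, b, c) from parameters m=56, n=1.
(3135, 112, 3137)

Euclid's formula: a = m² - n², b = 2mn, c = m² + n²
m = 56, n = 1
a = 56² - 1² = 3136 - 1 = 3135
b = 2 × 56 × 1 = 112
c = 56² + 1² = 3136 + 1 = 3137
Verification: 3135² + 112² = 9828225 + 12544 = 9840769 = 3137² ✓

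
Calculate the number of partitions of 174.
397125074750

p(n) counts ways to write n as a sum of positive integers (order ignored).
Euler's pentagonal recurrence: p(k) = p(k-1) + p(k-2) - p(k-5) - p(k-7) + p(k-12) + p(k-15) - ... (offsets j(3j∓1)/2, signs ++--, p(0)=1, p(<0)=0).
DP table for k = 0..173: p(0)=1, p(1)=1, p(2)=2, p(3)=3, p(4)=5, p(5)=7, p(6)=11, p(7)=15, p(8)=22, p(9)=30, p(10)=42, p(11)=56, p(12)=77, p(13)=101, p(14)=135, p(15)=176, p(16)=231, p(17)=297, p(18)=385, p(19)=490, p(20)=627, p(21)=792, p(22)=1002, p(23)=1255, p(24)=1575, p(25)=1958, p(26)=2436, p(27)=3010, p(28)=3718, p(29)=4565, p(30)=5604, p(31)=6842, p(32)=8349, p(33)=10143, p(34)=12310, p(35)=14883, p(36)=17977, p(37)=21637, p(38)=26015, p(39)=31185, p(40)=37338, p(41)=44583, p(42)=53174, p(43)=63261, p(44)=75175, p(45)=89134, p(46)=105558, p(47)=124754, p(48)=147273, p(49)=173525, p(50)=204226, p(51)=239943, p(52)=281589, p(53)=329931, p(54)=386155, p(55)=451276, p(56)=526823, p(57)=614154, p(58)=715220, p(59)=831820, p(60)=966467, p(61)=1121505, p(62)=1300156, p(63)=1505499, p(64)=1741630, p(65)=2012558, p(66)=2323520, p(67)=2679689, p(68)=3087735, p(69)=3554345, p(70)=4087968, p(71)=4697205, p(72)=5392783, p(73)=6185689, p(74)=7089500, p(75)=8118264, p(76)=9289091, p(77)=10619863, p(78)=12132164, p(79)=13848650, p(80)=15796476, p(81)=18004327, p(82)=20506255, p(83)=23338469, p(84)=26543660, p(85)=30167357, p(86)=34262962, p(87)=38887673, p(88)=44108109, p(89)=49995925, p(90)=56634173, p(91)=64112359, p(92)=72533807, p(93)=82010177, p(94)=92669720, p(95)=104651419, p(96)=118114304, p(97)=133230930, p(98)=150198136, p(99)=169229875, p(100)=190569292, p(101)=214481126, p(102)=241265379, p(103)=271248950, p(104)=304801365, p(105)=342325709, p(106)=384276336, p(107)=431149389, p(108)=483502844, p(109)=541946240, p(110)=607163746, p(111)=679903203, p(112)=761002156, p(113)=851376628, p(114)=952050665, p(115)=1064144451, p(116)=1188908248, p(117)=1327710076, p(118)=1482074143, p(119)=1653668665, p(120)=1844349560, p(121)=2056148051, p(122)=2291320912, p(123)=2552338241, p(124)=2841940500, p(125)=3163127352, p(126)=3519222692, p(127)=3913864295, p(128)=4351078600, p(129)=4835271870, p(130)=5371315400, p(131)=5964539504, p(132)=6620830889, p(133)=7346629512, p(134)=8149040695, p(135)=9035836076, p(136)=10015581680, p(137)=11097645016, p(138)=12292341831, p(139)=13610949895, p(140)=15065878135, p(141)=16670689208, p(142)=18440293320, p(143)=20390982757, p(144)=22540654445, p(145)=24908858009, p(146)=27517052599, p(147)=30388671978, p(148)=33549419497, p(149)=37027355200, p(150)=40853235313, p(151)=45060624582, p(152)=49686288421, p(153)=54770336324, p(154)=60356673280, p(155)=66493182097, p(156)=73232243759, p(157)=80630964769, p(158)=88751778802, p(159)=97662728555, p(160)=107438159466, p(161)=118159068427, p(162)=129913904637, p(163)=142798995930, p(164)=156919475295, p(165)=172389800255, p(166)=189334822579, p(167)=207890420102, p(168)=228204732751, p(169)=250438925115, p(170)=274768617130, p(171)=301384802048, p(172)=330495499613, p(173)=362326859895.
Final step: p(174) = p(173) + p(172) - p(169) - p(167) + p(162) + p(159) - p(152) - p(148) + p(139) + p(134) - p(123) - p(117) + p(104) + p(97) - p(82) - p(74) + p(57) + p(48) - p(29) - p(19)
= 362326859895 + 330495499613 - 250438925115 - 207890420102 + 129913904637 + 97662728555 - 49686288421 - 33549419497 + 13610949895 + 8149040695 - 2552338241 - 1327710076 + 304801365 + 133230930 - 20506255 - 7089500 + 614154 + 147273 - 4565 - 490
= 397125074750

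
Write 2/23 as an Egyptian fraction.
1/12 + 1/276

Greedy algorithm:
2/23: ceiling(23/2) = 12, use 1/12
1/276: ceiling(276/1) = 276, use 1/276
Result: 2/23 = 1/12 + 1/276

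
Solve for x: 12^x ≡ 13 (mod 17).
4

Baby-step giant-step with step n = ⌈√17⌉ = 5.
Baby steps 12^j mod 17 (j:value) for j=0..4: 0:1, 1:12, 2:8, 3:11, 4:13.
h = 13 is already in the table at j=4, so x = 4.
Check: 12^4 ≡ 13 (mod 17).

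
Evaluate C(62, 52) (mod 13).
1

Using Lucas' theorem:
Write n=62 and k=52 in base 13:
n in base 13: [4, 10]
k in base 13: [4, 0]
C(62,52) mod 13 = ∏ C(n_i, k_i) mod 13
Digit binomials (mod 13): C(4,4) = 1; C(10,0) = 1
Product: 1 × 1 = 1 ≡ 1 (mod 13)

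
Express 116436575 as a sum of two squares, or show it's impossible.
Not possible

Factorization: 116436575 = 5^2 × 167^3
By Fermat: n is sum of two squares iff every prime p ≡ 3 (mod 4) appears to even power.
Prime(s) ≡ 3 (mod 4) with odd exponent: [(167, 3)]
Therefore 116436575 cannot be expressed as a² + b².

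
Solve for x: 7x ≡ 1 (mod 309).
265

gcd(7, 309) = 1, so the inverse exists.
Extended Euclidean algorithm on (309, 7):
309 = 44 × 7 + 1  ⟹  1 = (1)·309 + (-44)·7
So (-44)·7 ≡ 1 (mod 309), i.e. 7^(-1) ≡ -44 ≡ 265 (mod 309).
Check: 7 × 265 = 1855 ≡ 1 (mod 309)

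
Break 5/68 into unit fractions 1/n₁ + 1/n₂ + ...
1/14 + 1/476

Greedy algorithm:
5/68: ceiling(68/5) = 14, use 1/14
1/476: ceiling(476/1) = 476, use 1/476
Result: 5/68 = 1/14 + 1/476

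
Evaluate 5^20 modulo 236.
193

Repeated squaring. Binary of 20 = 10100.
5^1 ≡ 5 (mod 236); 5^2 ≡ 25 (mod 236); 5^4 ≡ 153 (mod 236); 5^8 ≡ 45 (mod 236); 5^16 ≡ 137 (mod 236)
5^20 = 5^4 × 5^16 ≡ 193 (mod 236)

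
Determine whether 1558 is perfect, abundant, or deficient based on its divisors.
deficient

Proper divisors of 1558: sum = 1 + 2 + 19 + 38 + 41 + 82 + 779 = 962
Since 962 < 1558, 1558 is deficient.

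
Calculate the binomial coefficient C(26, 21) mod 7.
1

Using Lucas' theorem:
Write n=26 and k=21 in base 7:
n in base 7: [3, 5]
k in base 7: [3, 0]
C(26,21) mod 7 = ∏ C(n_i, k_i) mod 7
Digit binomials (mod 7): C(3,3) = 1; C(5,0) = 1
Product: 1 × 1 = 1 ≡ 1 (mod 7)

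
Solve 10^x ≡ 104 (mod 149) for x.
40

Baby-step giant-step with step n = ⌈√149⌉ = 13.
Baby steps 10^j mod 149 (j:value) for j=0..12: 0:1, 1:10, 2:100, 3:106, 4:17, 5:21, 6:61, 7:14, 8:140, 9:59, 10:143, 11:89, 12:145.
Giant-step multiplier: 10^(-13) ≡ 10^(148-13) = 10^135 ≡ 108 (mod 149).
Giant steps γ_i = 104·108^i mod 149: γ_0=104, γ_1=57, γ_2=47, γ_3=10 (in table at j=1).
x = i·n + j = 3·13 + 1 = 40.
Check: 10^40 ≡ 104 (mod 149).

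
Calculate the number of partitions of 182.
819876908323

p(n) counts ways to write n as a sum of positive integers (order ignored).
Euler's pentagonal recurrence: p(k) = p(k-1) + p(k-2) - p(k-5) - p(k-7) + p(k-12) + p(k-15) - ... (offsets j(3j∓1)/2, signs ++--, p(0)=1, p(<0)=0).
DP table for k = 0..181: p(0)=1, p(1)=1, p(2)=2, p(3)=3, p(4)=5, p(5)=7, p(6)=11, p(7)=15, p(8)=22, p(9)=30, p(10)=42, p(11)=56, p(12)=77, p(13)=101, p(14)=135, p(15)=176, p(16)=231, p(17)=297, p(18)=385, p(19)=490, p(20)=627, p(21)=792, p(22)=1002, p(23)=1255, p(24)=1575, p(25)=1958, p(26)=2436, p(27)=3010, p(28)=3718, p(29)=4565, p(30)=5604, p(31)=6842, p(32)=8349, p(33)=10143, p(34)=12310, p(35)=14883, p(36)=17977, p(37)=21637, p(38)=26015, p(39)=31185, p(40)=37338, p(41)=44583, p(42)=53174, p(43)=63261, p(44)=75175, p(45)=89134, p(46)=105558, p(47)=124754, p(48)=147273, p(49)=173525, p(50)=204226, p(51)=239943, p(52)=281589, p(53)=329931, p(54)=386155, p(55)=451276, p(56)=526823, p(57)=614154, p(58)=715220, p(59)=831820, p(60)=966467, p(61)=1121505, p(62)=1300156, p(63)=1505499, p(64)=1741630, p(65)=2012558, p(66)=2323520, p(67)=2679689, p(68)=3087735, p(69)=3554345, p(70)=4087968, p(71)=4697205, p(72)=5392783, p(73)=6185689, p(74)=7089500, p(75)=8118264, p(76)=9289091, p(77)=10619863, p(78)=12132164, p(79)=13848650, p(80)=15796476, p(81)=18004327, p(82)=20506255, p(83)=23338469, p(84)=26543660, p(85)=30167357, p(86)=34262962, p(87)=38887673, p(88)=44108109, p(89)=49995925, p(90)=56634173, p(91)=64112359, p(92)=72533807, p(93)=82010177, p(94)=92669720, p(95)=104651419, p(96)=118114304, p(97)=133230930, p(98)=150198136, p(99)=169229875, p(100)=190569292, p(101)=214481126, p(102)=241265379, p(103)=271248950, p(104)=304801365, p(105)=342325709, p(106)=384276336, p(107)=431149389, p(108)=483502844, p(109)=541946240, p(110)=607163746, p(111)=679903203, p(112)=761002156, p(113)=851376628, p(114)=952050665, p(115)=1064144451, p(116)=1188908248, p(117)=1327710076, p(118)=1482074143, p(119)=1653668665, p(120)=1844349560, p(121)=2056148051, p(122)=2291320912, p(123)=2552338241, p(124)=2841940500, p(125)=3163127352, p(126)=3519222692, p(127)=3913864295, p(128)=4351078600, p(129)=4835271870, p(130)=5371315400, p(131)=5964539504, p(132)=6620830889, p(133)=7346629512, p(134)=8149040695, p(135)=9035836076, p(136)=10015581680, p(137)=11097645016, p(138)=12292341831, p(139)=13610949895, p(140)=15065878135, p(141)=16670689208, p(142)=18440293320, p(143)=20390982757, p(144)=22540654445, p(145)=24908858009, p(146)=27517052599, p(147)=30388671978, p(148)=33549419497, p(149)=37027355200, p(150)=40853235313, p(151)=45060624582, p(152)=49686288421, p(153)=54770336324, p(154)=60356673280, p(155)=66493182097, p(156)=73232243759, p(157)=80630964769, p(158)=88751778802, p(159)=97662728555, p(160)=107438159466, p(161)=118159068427, p(162)=129913904637, p(163)=142798995930, p(164)=156919475295, p(165)=172389800255, p(166)=189334822579, p(167)=207890420102, p(168)=228204732751, p(169)=250438925115, p(170)=274768617130, p(171)=301384802048, p(172)=330495499613, p(173)=362326859895, p(174)=397125074750, p(175)=435157697830, p(176)=476715857290, p(177)=522115831195, p(178)=571701605655, p(179)=625846753120, p(180)=684957390936, p(181)=749474411781.
Final step: p(182) = p(181) + p(180) - p(177) - p(175) + p(170) + p(167) - p(160) - p(156) + p(147) + p(142) - p(131) - p(125) + p(112) + p(105) - p(90) - p(82) + p(65) + p(56) - p(37) - p(27) + p(6)
= 749474411781 + 684957390936 - 522115831195 - 435157697830 + 274768617130 + 207890420102 - 107438159466 - 73232243759 + 30388671978 + 18440293320 - 5964539504 - 3163127352 + 761002156 + 342325709 - 56634173 - 20506255 + 2012558 + 526823 - 21637 - 3010 + 11
= 819876908323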